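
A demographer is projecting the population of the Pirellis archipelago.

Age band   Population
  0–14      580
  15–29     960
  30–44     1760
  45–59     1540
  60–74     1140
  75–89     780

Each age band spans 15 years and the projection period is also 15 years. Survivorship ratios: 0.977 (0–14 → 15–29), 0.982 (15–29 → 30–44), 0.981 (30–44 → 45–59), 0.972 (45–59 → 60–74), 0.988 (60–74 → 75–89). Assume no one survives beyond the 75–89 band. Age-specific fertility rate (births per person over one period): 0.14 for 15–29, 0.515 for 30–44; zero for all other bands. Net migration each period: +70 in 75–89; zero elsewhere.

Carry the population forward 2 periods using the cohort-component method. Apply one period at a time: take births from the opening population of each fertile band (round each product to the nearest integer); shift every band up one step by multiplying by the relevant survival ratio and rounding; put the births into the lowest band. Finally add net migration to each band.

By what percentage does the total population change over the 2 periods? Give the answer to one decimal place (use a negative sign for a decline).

— Period 1 —
Births: 960 × 0.14 = 134  |  1760 × 0.515 = 906 → total 1040
15–29: 580 × 0.977 = 567
30–44: 960 × 0.982 = 943
45–59: 1760 × 0.981 = 1727
60–74: 1540 × 0.972 = 1497
75–89: 1140 × 0.988 = 1126
Net migration: 75–89 + 70 → 1196
→ [1040, 567, 943, 1727, 1497, 1196]
— Period 2 —
Births: 567 × 0.14 = 79  |  943 × 0.515 = 486 → total 565
15–29: 1040 × 0.977 = 1016
30–44: 567 × 0.982 = 557
45–59: 943 × 0.981 = 925
60–74: 1727 × 0.972 = 1679
75–89: 1497 × 0.988 = 1479
Net migration: 75–89 + 70 → 1549
→ [565, 1016, 557, 925, 1679, 1549]
Total: 6760 → 6291; change = -469; percentage change = -6.9%

-6.9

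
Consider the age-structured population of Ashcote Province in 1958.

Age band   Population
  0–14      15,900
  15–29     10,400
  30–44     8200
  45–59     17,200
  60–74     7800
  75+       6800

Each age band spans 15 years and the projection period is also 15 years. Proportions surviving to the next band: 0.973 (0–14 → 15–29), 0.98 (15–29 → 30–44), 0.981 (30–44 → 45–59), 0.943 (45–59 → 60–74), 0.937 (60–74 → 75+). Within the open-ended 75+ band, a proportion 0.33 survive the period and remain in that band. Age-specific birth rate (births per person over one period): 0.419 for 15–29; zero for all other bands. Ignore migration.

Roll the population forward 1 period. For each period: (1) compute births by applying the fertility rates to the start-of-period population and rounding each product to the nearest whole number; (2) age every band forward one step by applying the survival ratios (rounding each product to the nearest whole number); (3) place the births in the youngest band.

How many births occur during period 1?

Call the groups 1 to 6, youngest first.
— Period 1 —
Births: 10400 × 0.419 = 4358
Group 2: 15900 × 0.973 = 15471
Group 3: 10400 × 0.98 = 10192
Group 4: 8200 × 0.981 = 8044
Group 5: 17200 × 0.943 = 16220
Group 6: 7800 × 0.937 + 6800 × 0.33 = 7309 + 2244 = 9553
Giving 4358 / 15471 / 10192 / 8044 / 16220 / 9553.

4358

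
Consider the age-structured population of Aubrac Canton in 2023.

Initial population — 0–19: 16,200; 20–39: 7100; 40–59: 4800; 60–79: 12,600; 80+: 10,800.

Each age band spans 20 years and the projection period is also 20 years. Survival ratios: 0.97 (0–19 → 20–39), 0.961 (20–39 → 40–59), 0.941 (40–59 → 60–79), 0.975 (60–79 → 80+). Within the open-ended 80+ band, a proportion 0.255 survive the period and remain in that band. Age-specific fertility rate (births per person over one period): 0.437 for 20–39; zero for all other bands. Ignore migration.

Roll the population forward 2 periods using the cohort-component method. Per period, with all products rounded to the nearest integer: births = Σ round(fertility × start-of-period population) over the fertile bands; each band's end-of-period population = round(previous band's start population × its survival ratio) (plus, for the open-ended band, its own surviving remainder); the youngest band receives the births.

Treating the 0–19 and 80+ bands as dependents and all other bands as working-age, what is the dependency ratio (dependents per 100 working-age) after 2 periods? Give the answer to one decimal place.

[period 1]
Births: 7100 × 0.437 = 3103
20–39: 16200 × 0.97 = 15714
40–59: 7100 × 0.961 = 6823
60–79: 4800 × 0.941 = 4517
80+: 12600 × 0.975 + 10800 × 0.255 = 12285 + 2754 = 15039
Population now: 0–19=3103, 20–39=15714, 40–59=6823, 60–79=4517, 80+=15039
[period 2]
Births: 15714 × 0.437 = 6867
20–39: 3103 × 0.97 = 3010
40–59: 15714 × 0.961 = 15101
60–79: 6823 × 0.941 = 6420
80+: 4517 × 0.975 + 15039 × 0.255 = 4404 + 3835 = 8239
Population now: 0–19=6867, 20–39=3010, 40–59=15101, 60–79=6420, 80+=8239
Dependents (band 0–19 + band 80+) = 6867 + 8239 = 15106; working-age = 24531; ratio = 15106/24531 × 100 = 61.6

61.6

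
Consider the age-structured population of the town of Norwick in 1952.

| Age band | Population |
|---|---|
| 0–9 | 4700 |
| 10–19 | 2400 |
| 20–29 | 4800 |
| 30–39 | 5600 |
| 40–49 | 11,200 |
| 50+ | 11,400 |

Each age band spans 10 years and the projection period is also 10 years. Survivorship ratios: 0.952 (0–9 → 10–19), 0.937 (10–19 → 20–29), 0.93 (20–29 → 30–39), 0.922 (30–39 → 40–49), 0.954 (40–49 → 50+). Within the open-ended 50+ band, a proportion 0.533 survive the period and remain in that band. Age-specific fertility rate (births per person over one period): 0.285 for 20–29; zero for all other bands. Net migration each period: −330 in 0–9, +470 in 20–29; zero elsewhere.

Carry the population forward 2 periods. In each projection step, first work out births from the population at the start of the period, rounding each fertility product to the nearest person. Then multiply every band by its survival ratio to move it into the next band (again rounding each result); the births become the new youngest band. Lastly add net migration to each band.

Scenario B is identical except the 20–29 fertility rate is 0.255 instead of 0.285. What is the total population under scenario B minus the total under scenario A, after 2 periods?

After projecting period 1:
Births: 4800 * 0.285 = 1368
10–19: 4700 * 0.952 = 4474
20–29: 2400 * 0.937 = 2249
30–39: 4800 * 0.93 = 4464
40–49: 5600 * 0.922 = 5163
50+: 11200 * 0.954 + 11400 * 0.533 = 10685 + 6076 = 16761
Net migration: 0–9 − 330 → 1038; 20–29 + 470 → 2719
End of period: [1038, 4474, 2719, 4464, 5163, 16761]
After projecting period 2:
Births: 2719 * 0.285 = 775
10–19: 1038 * 0.952 = 988
20–29: 4474 * 0.937 = 4192
30–39: 2719 * 0.93 = 2529
40–49: 4464 * 0.922 = 4116
50+: 5163 * 0.954 + 16761 * 0.533 = 4926 + 8934 = 13860
Net migration: 0–9 − 330 → 445; 20–29 + 470 → 4662
End of period: [445, 988, 4662, 2529, 4116, 13860]
Scenario A total after 2 periods: 26600
Scenario B projection —
After projecting period 1:
Births: 4800 * 0.255 = 1224
10–19: 4700 * 0.952 = 4474
20–29: 2400 * 0.937 = 2249
30–39: 4800 * 0.93 = 4464
40–49: 5600 * 0.922 = 5163
50+: 11200 * 0.954 + 11400 * 0.533 = 10685 + 6076 = 16761
Net migration: 0–9 − 330 → 894; 20–29 + 470 → 2719
End of period: [894, 4474, 2719, 4464, 5163, 16761]
After projecting period 2:
Births: 2719 * 0.255 = 693
10–19: 894 * 0.952 = 851
20–29: 4474 * 0.937 = 4192
30–39: 2719 * 0.93 = 2529
40–49: 4464 * 0.922 = 4116
50+: 5163 * 0.954 + 16761 * 0.533 = 4926 + 8934 = 13860
Net migration: 0–9 − 330 → 363; 20–29 + 470 → 4662
End of period: [363, 851, 4662, 2529, 4116, 13860]
Scenario B total after 2 periods: 26381
Difference B − A = 26381 − 26600 = -219

-219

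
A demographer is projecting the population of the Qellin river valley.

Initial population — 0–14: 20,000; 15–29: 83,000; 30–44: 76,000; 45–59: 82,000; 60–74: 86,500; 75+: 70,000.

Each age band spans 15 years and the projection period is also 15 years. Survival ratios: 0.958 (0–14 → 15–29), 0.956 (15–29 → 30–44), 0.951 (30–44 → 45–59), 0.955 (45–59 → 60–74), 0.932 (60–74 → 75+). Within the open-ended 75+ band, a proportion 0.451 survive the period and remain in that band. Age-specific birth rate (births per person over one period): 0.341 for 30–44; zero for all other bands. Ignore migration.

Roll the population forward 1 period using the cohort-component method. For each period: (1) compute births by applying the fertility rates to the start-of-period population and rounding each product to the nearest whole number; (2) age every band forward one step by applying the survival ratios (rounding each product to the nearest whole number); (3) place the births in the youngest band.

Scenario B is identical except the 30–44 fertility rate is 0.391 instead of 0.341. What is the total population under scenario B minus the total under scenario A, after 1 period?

After projecting period 1:
Births: 76000 * 0.341 = 25916
15–29: 20000 * 0.958 = 19160
30–44: 83000 * 0.956 = 79348
45–59: 76000 * 0.951 = 72276
60–74: 82000 * 0.955 = 78310
75+: 86500 * 0.932 + 70000 * 0.451 = 80618 + 31570 = 112188
End of period: [25916, 19160, 79348, 72276, 78310, 112188]
Scenario A total after 1 period: 387198
Scenario B projection —
After projecting period 1:
Births: 76000 * 0.391 = 29716
15–29: 20000 * 0.958 = 19160
30–44: 83000 * 0.956 = 79348
45–59: 76000 * 0.951 = 72276
60–74: 82000 * 0.955 = 78310
75+: 86500 * 0.932 + 70000 * 0.451 = 80618 + 31570 = 112188
End of period: [29716, 19160, 79348, 72276, 78310, 112188]
Scenario B total after 1 period: 390998
Difference B − A = 390998 − 387198 = 3800

3800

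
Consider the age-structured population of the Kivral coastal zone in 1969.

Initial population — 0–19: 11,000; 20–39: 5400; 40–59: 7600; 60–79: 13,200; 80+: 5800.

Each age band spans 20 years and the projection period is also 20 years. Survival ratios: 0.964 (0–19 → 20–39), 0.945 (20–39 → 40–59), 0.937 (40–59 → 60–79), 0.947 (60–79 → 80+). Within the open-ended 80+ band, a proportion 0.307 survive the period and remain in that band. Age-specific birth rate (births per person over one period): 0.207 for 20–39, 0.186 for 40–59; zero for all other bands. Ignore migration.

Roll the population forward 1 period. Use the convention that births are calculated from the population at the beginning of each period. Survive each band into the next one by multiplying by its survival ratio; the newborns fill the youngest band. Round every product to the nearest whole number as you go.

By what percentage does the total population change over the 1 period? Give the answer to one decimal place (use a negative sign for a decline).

-7.8

Numbering the bands 1..5 from youngest to oldest:
Period 1.
Births: 5400 × 0.207 = 1118, 7600 × 0.186 = 1414 — total 2532
Band 2: 11000 × 0.964 = 10604
Band 3: 5400 × 0.945 = 5103
Band 4: 7600 × 0.937 = 7121
Band 5: 13200 × 0.947 + 5800 × 0.307 = 12500 + 1781 = 14281
→ [2532, 10604, 5103, 7121, 14281]
Total: 43000 → 39641; change = -3359; percentage change = -7.8%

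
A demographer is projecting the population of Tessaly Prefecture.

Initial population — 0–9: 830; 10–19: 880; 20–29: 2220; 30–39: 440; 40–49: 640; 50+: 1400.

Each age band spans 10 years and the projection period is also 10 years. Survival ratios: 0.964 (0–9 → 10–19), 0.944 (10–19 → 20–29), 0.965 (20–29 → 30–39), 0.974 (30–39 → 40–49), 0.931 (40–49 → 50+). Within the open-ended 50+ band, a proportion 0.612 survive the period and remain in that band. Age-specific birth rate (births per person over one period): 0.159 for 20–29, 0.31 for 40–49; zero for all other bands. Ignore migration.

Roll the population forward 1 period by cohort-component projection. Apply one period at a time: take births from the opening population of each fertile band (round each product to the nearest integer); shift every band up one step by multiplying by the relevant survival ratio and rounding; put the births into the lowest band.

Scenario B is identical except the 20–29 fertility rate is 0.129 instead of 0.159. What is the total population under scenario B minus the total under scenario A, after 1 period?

-67

Period 1.
Births: 2220 × 0.159 = 353, 640 × 0.31 = 198 → total 551
10–19: 830 × 0.964 = 800
20–29: 880 × 0.944 = 831
30–39: 2220 × 0.965 = 2142
40–49: 440 × 0.974 = 429
50+: 640 × 0.931 + 1400 × 0.612 = 596 + 857 = 1453
→ [551, 800, 831, 2142, 429, 1453]
Scenario A total after 1 period: 6206
Scenario B projection —
Period 1.
Births: 2220 × 0.129 = 286, 640 × 0.31 = 198 → total 484
10–19: 830 × 0.964 = 800
20–29: 880 × 0.944 = 831
30–39: 2220 × 0.965 = 2142
40–49: 440 × 0.974 = 429
50+: 640 × 0.931 + 1400 × 0.612 = 596 + 857 = 1453
→ [484, 800, 831, 2142, 429, 1453]
Scenario B total after 1 period: 6139
Difference B − A = 6139 − 6206 = -67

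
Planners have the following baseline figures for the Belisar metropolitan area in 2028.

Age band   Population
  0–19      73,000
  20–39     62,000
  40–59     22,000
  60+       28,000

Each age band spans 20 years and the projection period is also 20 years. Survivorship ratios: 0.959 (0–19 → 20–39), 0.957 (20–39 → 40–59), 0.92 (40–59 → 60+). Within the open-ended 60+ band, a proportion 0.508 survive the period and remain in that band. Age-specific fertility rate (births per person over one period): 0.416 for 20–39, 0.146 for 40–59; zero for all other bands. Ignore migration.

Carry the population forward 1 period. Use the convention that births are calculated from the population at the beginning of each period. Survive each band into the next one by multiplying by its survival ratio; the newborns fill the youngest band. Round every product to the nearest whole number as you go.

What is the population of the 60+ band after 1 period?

After projecting period 1:
Births: 62000 * 0.416 = 25792  |  22000 * 0.146 = 3212 → 29004
20–39: 73000 * 0.959 = 70007
40–59: 62000 * 0.957 = 59334
60+: 22000 * 0.92 + 28000 * 0.508 = 20240 + 14224 = 34464
→ [29004, 70007, 59334, 34464]

34464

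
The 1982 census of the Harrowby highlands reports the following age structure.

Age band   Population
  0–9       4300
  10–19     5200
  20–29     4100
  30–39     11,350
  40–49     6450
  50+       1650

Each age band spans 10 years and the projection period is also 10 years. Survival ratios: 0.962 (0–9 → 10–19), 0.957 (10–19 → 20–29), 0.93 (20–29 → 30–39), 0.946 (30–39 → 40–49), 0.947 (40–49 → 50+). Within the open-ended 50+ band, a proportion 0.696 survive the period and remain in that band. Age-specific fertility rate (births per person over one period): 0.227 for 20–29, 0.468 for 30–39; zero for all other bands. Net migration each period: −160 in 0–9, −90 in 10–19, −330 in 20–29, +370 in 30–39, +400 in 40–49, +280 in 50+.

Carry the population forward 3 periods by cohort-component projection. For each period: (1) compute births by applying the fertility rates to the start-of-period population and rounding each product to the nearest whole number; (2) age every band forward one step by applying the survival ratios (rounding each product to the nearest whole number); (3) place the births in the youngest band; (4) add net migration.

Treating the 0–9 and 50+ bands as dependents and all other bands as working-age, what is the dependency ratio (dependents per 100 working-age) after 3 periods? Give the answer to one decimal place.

Period 1:
Births: 4100 × 0.227 = 931, 11350 × 0.468 = 5312 — total 6243
10–19: 4300 × 0.962 = 4137
20–29: 5200 × 0.957 = 4976
30–39: 4100 × 0.93 = 3813
40–49: 11350 × 0.946 = 10737
50+: 6450 × 0.947 + 1650 × 0.696 = 6108 + 1148 = 7256
Net migration: 0–9 − 160 → 6083; 10–19 − 90 → 4047; 20–29 − 330 → 4646; 30–39 + 370 → 4183; 40–49 + 400 → 11137; 50+ + 280 → 7536
→ [6083, 4047, 4646, 4183, 11137, 7536]
Period 2:
Births: 4646 × 0.227 = 1055, 4183 × 0.468 = 1958 — total 3013
10–19: 6083 × 0.962 = 5852
20–29: 4047 × 0.957 = 3873
30–39: 4646 × 0.93 = 4321
40–49: 4183 × 0.946 = 3957
50+: 11137 × 0.947 + 7536 × 0.696 = 10547 + 5245 = 15792
Net migration: 0–9 − 160 → 2853; 10–19 − 90 → 5762; 20–29 − 330 → 3543; 30–39 + 370 → 4691; 40–49 + 400 → 4357; 50+ + 280 → 16072
→ [2853, 5762, 3543, 4691, 4357, 16072]
Period 3:
Births: 3543 × 0.227 = 804, 4691 × 0.468 = 2195 — total 2999
10–19: 2853 × 0.962 = 2745
20–29: 5762 × 0.957 = 5514
30–39: 3543 × 0.93 = 3295
40–49: 4691 × 0.946 = 4438
50+: 4357 × 0.947 + 16072 × 0.696 = 4126 + 11186 = 15312
Net migration: 0–9 − 160 → 2839; 10–19 − 90 → 2655; 20–29 − 330 → 5184; 30–39 + 370 → 3665; 40–49 + 400 → 4838; 50+ + 280 → 15592
→ [2839, 2655, 5184, 3665, 4838, 15592]
Dependents (band 0–9 + band 50+) = 2839 + 15592 = 18431; working-age = 16342; ratio = 18431/16342 × 100 = 112.8

112.8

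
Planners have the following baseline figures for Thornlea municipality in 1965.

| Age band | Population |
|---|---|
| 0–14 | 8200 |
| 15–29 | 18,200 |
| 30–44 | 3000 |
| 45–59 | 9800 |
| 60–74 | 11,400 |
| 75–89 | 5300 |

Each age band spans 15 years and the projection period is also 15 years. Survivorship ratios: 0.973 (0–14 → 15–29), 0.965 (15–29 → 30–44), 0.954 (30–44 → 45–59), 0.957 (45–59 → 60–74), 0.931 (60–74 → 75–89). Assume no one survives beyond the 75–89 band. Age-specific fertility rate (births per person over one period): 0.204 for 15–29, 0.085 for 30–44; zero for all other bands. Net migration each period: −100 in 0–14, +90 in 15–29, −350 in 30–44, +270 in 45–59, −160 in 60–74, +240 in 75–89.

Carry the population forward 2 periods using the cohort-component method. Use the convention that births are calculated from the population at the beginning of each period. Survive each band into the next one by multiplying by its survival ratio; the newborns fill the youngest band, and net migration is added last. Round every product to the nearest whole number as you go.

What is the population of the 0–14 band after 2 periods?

3009

(Bands numbered youngest = 1 to oldest = 6.)
[period 1]
Births: 18200 * 0.204 = 3713  |  3000 * 0.085 = 255 ⇒ total 3968
Band 2: 8200 * 0.973 = 7979
Band 3: 18200 * 0.965 = 17563
Band 4: 3000 * 0.954 = 2862
Band 5: 9800 * 0.957 = 9379
Band 6: 11400 * 0.931 = 10613
Net migration: Band 1 − 100 → 3868; Band 2 + 90 → 8069; Band 3 − 350 → 17213; Band 4 + 270 → 3132; Band 5 − 160 → 9219; Band 6 + 240 → 10853
Giving 3868 / 8069 / 17213 / 3132 / 9219 / 10853.
[period 2]
Births: 8069 * 0.204 = 1646  |  17213 * 0.085 = 1463 ⇒ total 3109
Band 2: 3868 * 0.973 = 3764
Band 3: 8069 * 0.965 = 7787
Band 4: 17213 * 0.954 = 16421
Band 5: 3132 * 0.957 = 2997
Band 6: 9219 * 0.931 = 8583
Net migration: Band 1 − 100 → 3009; Band 2 + 90 → 3854; Band 3 − 350 → 7437; Band 4 + 270 → 16691; Band 5 − 160 → 2837; Band 6 + 240 → 8823
Giving 3009 / 3854 / 7437 / 16691 / 2837 / 8823.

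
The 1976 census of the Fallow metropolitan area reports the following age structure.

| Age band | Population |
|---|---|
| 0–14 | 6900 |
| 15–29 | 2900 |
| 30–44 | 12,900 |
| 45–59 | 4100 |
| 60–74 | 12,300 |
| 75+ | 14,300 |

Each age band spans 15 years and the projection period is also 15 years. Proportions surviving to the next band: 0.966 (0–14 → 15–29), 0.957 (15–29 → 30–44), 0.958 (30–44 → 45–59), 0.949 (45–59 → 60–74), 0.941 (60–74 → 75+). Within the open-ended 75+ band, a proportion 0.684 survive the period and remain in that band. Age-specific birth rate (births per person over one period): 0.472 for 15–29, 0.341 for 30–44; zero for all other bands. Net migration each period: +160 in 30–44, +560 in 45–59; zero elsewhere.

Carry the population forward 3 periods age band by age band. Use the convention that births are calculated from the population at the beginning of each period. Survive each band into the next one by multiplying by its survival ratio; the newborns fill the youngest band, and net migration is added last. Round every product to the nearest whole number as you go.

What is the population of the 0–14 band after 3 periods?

4859

(Groups numbered youngest = 1 to oldest = 6.)
Period 1.
Births: 2900 × 0.472 = 1369, 12900 × 0.341 = 4399 → 5768
Group 2: 6900 × 0.966 = 6665
Group 3: 2900 × 0.957 = 2775
Group 4: 12900 × 0.958 = 12358
Group 5: 4100 × 0.949 = 3891
Group 6: 12300 × 0.941 + 14300 × 0.684 = 11574 + 9781 = 21355
Net migration: Group 3 + 160 → 2935; Group 4 + 560 → 12918
Giving 5768 / 6665 / 2935 / 12918 / 3891 / 21355.
Period 2.
Births: 6665 × 0.472 = 3146, 2935 × 0.341 = 1001 → 4147
Group 2: 5768 × 0.966 = 5572
Group 3: 6665 × 0.957 = 6378
Group 4: 2935 × 0.958 = 2812
Group 5: 12918 × 0.949 = 12259
Group 6: 3891 × 0.941 + 21355 × 0.684 = 3661 + 14607 = 18268
Net migration: Group 3 + 160 → 6538; Group 4 + 560 → 3372
Giving 4147 / 5572 / 6538 / 3372 / 12259 / 18268.
Period 3.
Births: 5572 × 0.472 = 2630, 6538 × 0.341 = 2229 → 4859
Group 2: 4147 × 0.966 = 4006
Group 3: 5572 × 0.957 = 5332
Group 4: 6538 × 0.958 = 6263
Group 5: 3372 × 0.949 = 3200
Group 6: 12259 × 0.941 + 18268 × 0.684 = 11536 + 12495 = 24031
Net migration: Group 3 + 160 → 5492; Group 4 + 560 → 6823
Giving 4859 / 4006 / 5492 / 6823 / 3200 / 24031.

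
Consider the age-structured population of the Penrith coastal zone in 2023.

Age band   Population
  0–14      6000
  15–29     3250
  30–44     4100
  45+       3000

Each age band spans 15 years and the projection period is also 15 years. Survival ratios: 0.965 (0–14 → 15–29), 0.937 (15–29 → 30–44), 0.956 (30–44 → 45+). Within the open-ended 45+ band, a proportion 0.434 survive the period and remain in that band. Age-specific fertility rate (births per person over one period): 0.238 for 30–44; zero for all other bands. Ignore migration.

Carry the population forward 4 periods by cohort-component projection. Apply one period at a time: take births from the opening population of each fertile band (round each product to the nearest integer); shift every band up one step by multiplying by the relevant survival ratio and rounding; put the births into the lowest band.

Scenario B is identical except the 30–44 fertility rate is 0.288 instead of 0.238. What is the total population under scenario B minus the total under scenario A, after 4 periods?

673

Call the groups 1 to 4, youngest first.
Period 1:
Births: 4100 * 0.238 = 976
Group 2: 6000 * 0.965 = 5790
Group 3: 3250 * 0.937 = 3045
Group 4: 4100 * 0.956 + 3000 * 0.434 = 3920 + 1302 = 5222
Population now: 0–14=976, 15–29=5790, 30–44=3045, 45+=5222
Period 2:
Births: 3045 * 0.238 = 725
Group 2: 976 * 0.965 = 942
Group 3: 5790 * 0.937 = 5425
Group 4: 3045 * 0.956 + 5222 * 0.434 = 2911 + 2266 = 5177
Population now: 0–14=725, 15–29=942, 30–44=5425, 45+=5177
Period 3:
Births: 5425 * 0.238 = 1291
Group 2: 725 * 0.965 = 700
Group 3: 942 * 0.937 = 883
Group 4: 5425 * 0.956 + 5177 * 0.434 = 5186 + 2247 = 7433
Population now: 0–14=1291, 15–29=700, 30–44=883, 45+=7433
Period 4:
Births: 883 * 0.238 = 210
Group 2: 1291 * 0.965 = 1246
Group 3: 700 * 0.937 = 656
Group 4: 883 * 0.956 + 7433 * 0.434 = 844 + 3226 = 4070
Population now: 0–14=210, 15–29=1246, 30–44=656, 45+=4070
Scenario A total after 4 periods: 6182
Scenario B projection —
Period 1:
Births: 4100 * 0.288 = 1181
Group 2: 6000 * 0.965 = 5790
Group 3: 3250 * 0.937 = 3045
Group 4: 4100 * 0.956 + 3000 * 0.434 = 3920 + 1302 = 5222
Population now: 0–14=1181, 15–29=5790, 30–44=3045, 45+=5222
Period 2:
Births: 3045 * 0.288 = 877
Group 2: 1181 * 0.965 = 1140
Group 3: 5790 * 0.937 = 5425
Group 4: 3045 * 0.956 + 5222 * 0.434 = 2911 + 2266 = 5177
Population now: 0–14=877, 15–29=1140, 30–44=5425, 45+=5177
Period 3:
Births: 5425 * 0.288 = 1562
Group 2: 877 * 0.965 = 846
Group 3: 1140 * 0.937 = 1068
Group 4: 5425 * 0.956 + 5177 * 0.434 = 5186 + 2247 = 7433
Population now: 0–14=1562, 15–29=846, 30–44=1068, 45+=7433
Period 4:
Births: 1068 * 0.288 = 308
Group 2: 1562 * 0.965 = 1507
Group 3: 846 * 0.937 = 793
Group 4: 1068 * 0.956 + 7433 * 0.434 = 1021 + 3226 = 4247
Population now: 0–14=308, 15–29=1507, 30–44=793, 45+=4247
Scenario B total after 4 periods: 6855
Difference B − A = 6855 − 6182 = 673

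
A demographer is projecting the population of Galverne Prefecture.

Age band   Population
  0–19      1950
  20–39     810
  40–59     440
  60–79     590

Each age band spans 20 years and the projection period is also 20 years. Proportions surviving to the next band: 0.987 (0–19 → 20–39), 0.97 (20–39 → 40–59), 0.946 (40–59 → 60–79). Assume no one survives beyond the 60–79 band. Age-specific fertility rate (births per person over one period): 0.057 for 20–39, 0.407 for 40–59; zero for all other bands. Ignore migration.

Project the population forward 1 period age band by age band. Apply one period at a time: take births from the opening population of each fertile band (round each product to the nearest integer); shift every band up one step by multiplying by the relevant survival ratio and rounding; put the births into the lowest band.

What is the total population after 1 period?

— Period 1 —
Births: 810 × 0.057 = 46 ; 440 × 0.407 = 179 ⇒ total 225
20–39: 1950 × 0.987 = 1925
40–59: 810 × 0.97 = 786
60–79: 440 × 0.946 = 416
Giving 225 / 1925 / 786 / 416.
Total after period 1: 225 + 1925 + 786 + 416 = 3352

3352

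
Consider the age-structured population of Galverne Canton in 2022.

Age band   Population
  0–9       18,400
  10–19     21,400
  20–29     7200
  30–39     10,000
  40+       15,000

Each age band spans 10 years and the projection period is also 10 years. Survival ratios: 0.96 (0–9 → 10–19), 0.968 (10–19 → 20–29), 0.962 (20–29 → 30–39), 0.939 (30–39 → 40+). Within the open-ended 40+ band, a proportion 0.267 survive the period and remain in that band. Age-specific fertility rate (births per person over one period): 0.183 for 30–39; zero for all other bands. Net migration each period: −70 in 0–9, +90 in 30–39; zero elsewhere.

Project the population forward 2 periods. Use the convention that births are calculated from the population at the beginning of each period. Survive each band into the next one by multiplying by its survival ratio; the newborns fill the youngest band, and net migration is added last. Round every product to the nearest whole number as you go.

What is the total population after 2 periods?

50185

Numbering the groups 1..5 from youngest to oldest:
Period 1:
Births: 10000 * 0.183 = 1830
Group 2: 18400 * 0.96 = 17664
Group 3: 21400 * 0.968 = 20715
Group 4: 7200 * 0.962 = 6926
Group 5: 10000 * 0.939 + 15000 * 0.267 = 9390 + 4005 = 13395
Net migration: Group 1 − 70 → 1760; Group 4 + 90 → 7016
End of period: [1760, 17664, 20715, 7016, 13395]
Period 2:
Births: 7016 * 0.183 = 1284
Group 2: 1760 * 0.96 = 1690
Group 3: 17664 * 0.968 = 17099
Group 4: 20715 * 0.962 = 19928
Group 5: 7016 * 0.939 + 13395 * 0.267 = 6588 + 3576 = 10164
Net migration: Group 1 − 70 → 1214; Group 4 + 90 → 20018
End of period: [1214, 1690, 17099, 20018, 10164]
Total after period 2: 1214 + 1690 + 17099 + 20018 + 10164 = 50185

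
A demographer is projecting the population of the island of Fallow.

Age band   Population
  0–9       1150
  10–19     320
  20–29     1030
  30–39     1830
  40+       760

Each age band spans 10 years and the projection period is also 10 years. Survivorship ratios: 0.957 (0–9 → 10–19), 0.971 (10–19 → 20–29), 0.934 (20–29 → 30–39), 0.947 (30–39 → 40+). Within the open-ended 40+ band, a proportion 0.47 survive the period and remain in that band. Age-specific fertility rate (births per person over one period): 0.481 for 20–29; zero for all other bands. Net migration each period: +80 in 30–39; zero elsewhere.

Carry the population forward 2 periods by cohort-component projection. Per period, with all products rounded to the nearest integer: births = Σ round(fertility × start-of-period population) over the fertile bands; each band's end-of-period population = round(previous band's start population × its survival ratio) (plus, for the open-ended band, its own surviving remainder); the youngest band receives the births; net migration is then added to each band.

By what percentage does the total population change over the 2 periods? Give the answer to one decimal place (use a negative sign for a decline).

[period 1]
Births: 1030 × 0.481 = 495
10–19: 1150 × 0.957 = 1101
20–29: 320 × 0.971 = 311
30–39: 1030 × 0.934 = 962
40+: 1830 × 0.947 + 760 × 0.47 = 1733 + 357 = 2090
Net migration: 30–39 + 80 → 1042
End of period: [495, 1101, 311, 1042, 2090]
[period 2]
Births: 311 × 0.481 = 150
10–19: 495 × 0.957 = 474
20–29: 1101 × 0.971 = 1069
30–39: 311 × 0.934 = 290
40+: 1042 × 0.947 + 2090 × 0.47 = 987 + 982 = 1969
Net migration: 30–39 + 80 → 370
End of period: [150, 474, 1069, 370, 1969]
Total: 5090 → 4032; change = -1058; percentage change = -20.8%

-20.8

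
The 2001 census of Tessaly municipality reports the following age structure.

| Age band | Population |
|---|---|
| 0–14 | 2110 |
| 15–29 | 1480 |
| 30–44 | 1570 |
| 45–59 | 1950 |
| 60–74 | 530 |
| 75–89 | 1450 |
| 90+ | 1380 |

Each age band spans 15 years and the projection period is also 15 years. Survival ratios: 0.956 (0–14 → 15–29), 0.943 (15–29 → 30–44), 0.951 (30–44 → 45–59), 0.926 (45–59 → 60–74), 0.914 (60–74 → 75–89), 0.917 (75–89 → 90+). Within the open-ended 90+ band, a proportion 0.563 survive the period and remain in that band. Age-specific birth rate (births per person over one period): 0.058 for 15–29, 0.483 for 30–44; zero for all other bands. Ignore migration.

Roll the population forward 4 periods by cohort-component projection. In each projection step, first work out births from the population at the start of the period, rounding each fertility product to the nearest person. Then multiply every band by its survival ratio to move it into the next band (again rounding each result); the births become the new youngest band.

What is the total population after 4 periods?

8099

Let band 1 be 0–14 through band 7 = 90+.
Period 1:
Births: 1480 * 0.058 = 86 ; 1570 * 0.483 = 758 ⇒ total 844
Band 2: 2110 * 0.956 = 2017
Band 3: 1480 * 0.943 = 1396
Band 4: 1570 * 0.951 = 1493
Band 5: 1950 * 0.926 = 1806
Band 6: 530 * 0.914 = 484
Band 7: 1450 * 0.917 + 1380 * 0.563 = 1330 + 777 = 2107
→ [844, 2017, 1396, 1493, 1806, 484, 2107]
Period 2:
Births: 2017 * 0.058 = 117 ; 1396 * 0.483 = 674 ⇒ total 791
Band 2: 844 * 0.956 = 807
Band 3: 2017 * 0.943 = 1902
Band 4: 1396 * 0.951 = 1328
Band 5: 1493 * 0.926 = 1383
Band 6: 1806 * 0.914 = 1651
Band 7: 484 * 0.917 + 2107 * 0.563 = 444 + 1186 = 1630
→ [791, 807, 1902, 1328, 1383, 1651, 1630]
Period 3:
Births: 807 * 0.058 = 47 ; 1902 * 0.483 = 919 ⇒ total 966
Band 2: 791 * 0.956 = 756
Band 3: 807 * 0.943 = 761
Band 4: 1902 * 0.951 = 1809
Band 5: 1328 * 0.926 = 1230
Band 6: 1383 * 0.914 = 1264
Band 7: 1651 * 0.917 + 1630 * 0.563 = 1514 + 918 = 2432
→ [966, 756, 761, 1809, 1230, 1264, 2432]
Period 4:
Births: 756 * 0.058 = 44 ; 761 * 0.483 = 368 ⇒ total 412
Band 2: 966 * 0.956 = 923
Band 3: 756 * 0.943 = 713
Band 4: 761 * 0.951 = 724
Band 5: 1809 * 0.926 = 1675
Band 6: 1230 * 0.914 = 1124
Band 7: 1264 * 0.917 + 2432 * 0.563 = 1159 + 1369 = 2528
→ [412, 923, 713, 724, 1675, 1124, 2528]
Total after period 4: 412 + 923 + 713 + 724 + 1675 + 1124 + 2528 = 8099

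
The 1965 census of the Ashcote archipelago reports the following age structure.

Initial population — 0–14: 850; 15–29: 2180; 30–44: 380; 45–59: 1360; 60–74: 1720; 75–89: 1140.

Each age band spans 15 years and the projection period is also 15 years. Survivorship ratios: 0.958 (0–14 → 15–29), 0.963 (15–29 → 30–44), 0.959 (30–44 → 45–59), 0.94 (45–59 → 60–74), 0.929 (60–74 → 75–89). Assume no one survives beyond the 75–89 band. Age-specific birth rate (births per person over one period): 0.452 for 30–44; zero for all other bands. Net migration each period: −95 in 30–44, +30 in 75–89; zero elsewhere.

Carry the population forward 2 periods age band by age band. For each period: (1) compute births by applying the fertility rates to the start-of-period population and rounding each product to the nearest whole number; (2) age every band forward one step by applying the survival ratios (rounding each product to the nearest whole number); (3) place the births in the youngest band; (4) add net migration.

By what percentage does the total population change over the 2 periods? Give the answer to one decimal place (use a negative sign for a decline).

-31.3

Let group 1 be 0–14 through group 6 = 75–89.
Period 1:
Births: 380 × 0.452 = 172
Group 2: 850 × 0.958 = 814
Group 3: 2180 × 0.963 = 2099
Group 4: 380 × 0.959 = 364
Group 5: 1360 × 0.94 = 1278
Group 6: 1720 × 0.929 = 1598
Net migration: Group 3 − 95 → 2004; Group 6 + 30 → 1628
Giving 172 / 814 / 2004 / 364 / 1278 / 1628.
Period 2:
Births: 2004 × 0.452 = 906
Group 2: 172 × 0.958 = 165
Group 3: 814 × 0.963 = 784
Group 4: 2004 × 0.959 = 1922
Group 5: 364 × 0.94 = 342
Group 6: 1278 × 0.929 = 1187
Net migration: Group 3 − 95 → 689; Group 6 + 30 → 1217
Giving 906 / 165 / 689 / 1922 / 342 / 1217.
Total: 7630 → 5241; change = -2389; percentage change = -31.3%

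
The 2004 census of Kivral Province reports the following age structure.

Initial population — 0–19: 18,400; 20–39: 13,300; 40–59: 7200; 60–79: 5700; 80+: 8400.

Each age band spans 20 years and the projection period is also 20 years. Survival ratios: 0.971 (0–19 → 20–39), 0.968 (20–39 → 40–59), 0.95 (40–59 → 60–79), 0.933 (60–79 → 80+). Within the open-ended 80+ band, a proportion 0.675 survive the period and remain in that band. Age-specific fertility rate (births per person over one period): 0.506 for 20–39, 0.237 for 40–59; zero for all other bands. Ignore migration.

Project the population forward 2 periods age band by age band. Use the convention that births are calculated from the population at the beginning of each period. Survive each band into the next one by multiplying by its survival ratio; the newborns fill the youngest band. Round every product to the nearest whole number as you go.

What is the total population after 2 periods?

63605

Call the bands 1 to 5, youngest first.
— Period 1 —
Births: 13300 × 0.506 = 6730 ; 7200 × 0.237 = 1706 ⇒ total 8436
Band 2: 18400 × 0.971 = 17866
Band 3: 13300 × 0.968 = 12874
Band 4: 7200 × 0.95 = 6840
Band 5: 5700 × 0.933 + 8400 × 0.675 = 5318 + 5670 = 10988
Giving 8436 / 17866 / 12874 / 6840 / 10988.
— Period 2 —
Births: 17866 × 0.506 = 9040 ; 12874 × 0.237 = 3051 ⇒ total 12091
Band 2: 8436 × 0.971 = 8191
Band 3: 17866 × 0.968 = 17294
Band 4: 12874 × 0.95 = 12230
Band 5: 6840 × 0.933 + 10988 × 0.675 = 6382 + 7417 = 13799
Giving 12091 / 8191 / 17294 / 12230 / 13799.
Total after period 2: 12091 + 8191 + 17294 + 12230 + 13799 = 63605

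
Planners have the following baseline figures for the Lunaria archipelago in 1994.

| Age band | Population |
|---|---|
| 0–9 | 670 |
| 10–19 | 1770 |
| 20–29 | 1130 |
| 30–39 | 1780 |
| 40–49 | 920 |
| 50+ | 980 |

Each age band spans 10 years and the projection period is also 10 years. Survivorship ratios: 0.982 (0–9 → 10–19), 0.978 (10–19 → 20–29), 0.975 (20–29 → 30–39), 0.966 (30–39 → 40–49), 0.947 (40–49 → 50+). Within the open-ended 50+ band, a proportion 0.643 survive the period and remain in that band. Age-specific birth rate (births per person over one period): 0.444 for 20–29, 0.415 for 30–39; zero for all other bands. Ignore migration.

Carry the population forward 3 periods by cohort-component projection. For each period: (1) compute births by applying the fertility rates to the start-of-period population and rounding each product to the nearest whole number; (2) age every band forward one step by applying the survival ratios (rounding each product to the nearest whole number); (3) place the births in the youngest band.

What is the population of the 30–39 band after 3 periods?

[period 1]
Births: 1130 × 0.444 = 502 ; 1780 × 0.415 = 739 — total 1241
10–19: 670 × 0.982 = 658
20–29: 1770 × 0.978 = 1731
30–39: 1130 × 0.975 = 1102
40–49: 1780 × 0.966 = 1719
50+: 920 × 0.947 + 980 × 0.643 = 871 + 630 = 1501
End of period: [1241, 658, 1731, 1102, 1719, 1501]
[period 2]
Births: 1731 × 0.444 = 769 ; 1102 × 0.415 = 457 — total 1226
10–19: 1241 × 0.982 = 1219
20–29: 658 × 0.978 = 644
30–39: 1731 × 0.975 = 1688
40–49: 1102 × 0.966 = 1065
50+: 1719 × 0.947 + 1501 × 0.643 = 1628 + 965 = 2593
End of period: [1226, 1219, 644, 1688, 1065, 2593]
[period 3]
Births: 644 × 0.444 = 286 ; 1688 × 0.415 = 701 — total 987
10–19: 1226 × 0.982 = 1204
20–29: 1219 × 0.978 = 1192
30–39: 644 × 0.975 = 628
40–49: 1688 × 0.966 = 1631
50+: 1065 × 0.947 + 2593 × 0.643 = 1009 + 1667 = 2676
End of period: [987, 1204, 1192, 628, 1631, 2676]

628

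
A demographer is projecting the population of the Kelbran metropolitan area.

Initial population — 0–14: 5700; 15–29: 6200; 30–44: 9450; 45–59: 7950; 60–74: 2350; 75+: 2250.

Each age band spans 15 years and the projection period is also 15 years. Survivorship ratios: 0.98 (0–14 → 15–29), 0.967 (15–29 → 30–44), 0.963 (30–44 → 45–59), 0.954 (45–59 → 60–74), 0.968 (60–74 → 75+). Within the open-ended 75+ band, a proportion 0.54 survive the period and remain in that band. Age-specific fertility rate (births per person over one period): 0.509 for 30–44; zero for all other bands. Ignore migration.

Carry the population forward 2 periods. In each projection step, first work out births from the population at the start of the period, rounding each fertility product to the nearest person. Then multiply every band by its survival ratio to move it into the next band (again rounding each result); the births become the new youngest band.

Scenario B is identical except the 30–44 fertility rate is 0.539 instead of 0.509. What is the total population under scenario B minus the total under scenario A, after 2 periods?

458

Call the bands 1 to 6, youngest first.
Period 1.
Births: 9450 * 0.509 = 4810
Band 2: 5700 * 0.98 = 5586
Band 3: 6200 * 0.967 = 5995
Band 4: 9450 * 0.963 = 9100
Band 5: 7950 * 0.954 = 7584
Band 6: 2350 * 0.968 + 2250 * 0.54 = 2275 + 1215 = 3490
End of period: [4810, 5586, 5995, 9100, 7584, 3490]
Period 2.
Births: 5995 * 0.509 = 3051
Band 2: 4810 * 0.98 = 4714
Band 3: 5586 * 0.967 = 5402
Band 4: 5995 * 0.963 = 5773
Band 5: 9100 * 0.954 = 8681
Band 6: 7584 * 0.968 + 3490 * 0.54 = 7341 + 1885 = 9226
End of period: [3051, 4714, 5402, 5773, 8681, 9226]
Scenario A total after 2 periods: 36847
Scenario B projection —
Period 1.
Births: 9450 * 0.539 = 5094
Band 2: 5700 * 0.98 = 5586
Band 3: 6200 * 0.967 = 5995
Band 4: 9450 * 0.963 = 9100
Band 5: 7950 * 0.954 = 7584
Band 6: 2350 * 0.968 + 2250 * 0.54 = 2275 + 1215 = 3490
End of period: [5094, 5586, 5995, 9100, 7584, 3490]
Period 2.
Births: 5995 * 0.539 = 3231
Band 2: 5094 * 0.98 = 4992
Band 3: 5586 * 0.967 = 5402
Band 4: 5995 * 0.963 = 5773
Band 5: 9100 * 0.954 = 8681
Band 6: 7584 * 0.968 + 3490 * 0.54 = 7341 + 1885 = 9226
End of period: [3231, 4992, 5402, 5773, 8681, 9226]
Scenario B total after 2 periods: 37305
Difference B − A = 37305 − 36847 = 458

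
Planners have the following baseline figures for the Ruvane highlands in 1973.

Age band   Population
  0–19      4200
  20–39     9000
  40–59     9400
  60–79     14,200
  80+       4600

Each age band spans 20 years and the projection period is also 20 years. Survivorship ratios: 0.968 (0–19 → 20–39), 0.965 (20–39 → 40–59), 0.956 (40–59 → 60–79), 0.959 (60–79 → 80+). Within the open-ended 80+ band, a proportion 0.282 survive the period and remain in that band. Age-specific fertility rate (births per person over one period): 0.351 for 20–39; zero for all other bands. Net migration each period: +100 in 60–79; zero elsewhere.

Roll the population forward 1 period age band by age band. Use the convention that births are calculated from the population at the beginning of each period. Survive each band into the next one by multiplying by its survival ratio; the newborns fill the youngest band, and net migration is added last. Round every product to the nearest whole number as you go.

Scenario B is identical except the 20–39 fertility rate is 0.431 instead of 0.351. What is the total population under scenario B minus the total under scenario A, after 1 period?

Period 1.
Births: 9000 × 0.351 = 3159
20–39: 4200 × 0.968 = 4066
40–59: 9000 × 0.965 = 8685
60–79: 9400 × 0.956 = 8986
80+: 14200 × 0.959 + 4600 × 0.282 = 13618 + 1297 = 14915
Net migration: 60–79 + 100 → 9086
→ [3159, 4066, 8685, 9086, 14915]
Scenario A total after 1 period: 39911
Scenario B projection —
Period 1.
Births: 9000 × 0.431 = 3879
20–39: 4200 × 0.968 = 4066
40–59: 9000 × 0.965 = 8685
60–79: 9400 × 0.956 = 8986
80+: 14200 × 0.959 + 4600 × 0.282 = 13618 + 1297 = 14915
Net migration: 60–79 + 100 → 9086
→ [3879, 4066, 8685, 9086, 14915]
Scenario B total after 1 period: 40631
Difference B − A = 40631 − 39911 = 720

720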